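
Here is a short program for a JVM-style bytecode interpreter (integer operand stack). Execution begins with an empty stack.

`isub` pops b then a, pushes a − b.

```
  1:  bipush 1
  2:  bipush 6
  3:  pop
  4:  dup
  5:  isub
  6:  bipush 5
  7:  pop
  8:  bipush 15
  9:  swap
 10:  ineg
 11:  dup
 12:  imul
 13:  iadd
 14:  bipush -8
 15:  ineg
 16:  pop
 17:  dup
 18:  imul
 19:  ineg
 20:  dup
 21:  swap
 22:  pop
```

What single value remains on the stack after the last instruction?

-225

bipush 1  : 1
bipush 6  : 1 6
pop       : 1
dup       : 1 1
isub      : 0
bipush 5  : 0 5
pop       : 0
bipush 15 : 0 15
swap      : 15 0
ineg      : 15 0
dup       : 15 0 0
imul      : 15 0
iadd      : 15
bipush -8 : 15 -8
ineg      : 15 8
pop       : 15
dup       : 15 15
imul      : 225
ineg      : -225
dup       : -225 -225
swap      : -225 -225
pop       : -225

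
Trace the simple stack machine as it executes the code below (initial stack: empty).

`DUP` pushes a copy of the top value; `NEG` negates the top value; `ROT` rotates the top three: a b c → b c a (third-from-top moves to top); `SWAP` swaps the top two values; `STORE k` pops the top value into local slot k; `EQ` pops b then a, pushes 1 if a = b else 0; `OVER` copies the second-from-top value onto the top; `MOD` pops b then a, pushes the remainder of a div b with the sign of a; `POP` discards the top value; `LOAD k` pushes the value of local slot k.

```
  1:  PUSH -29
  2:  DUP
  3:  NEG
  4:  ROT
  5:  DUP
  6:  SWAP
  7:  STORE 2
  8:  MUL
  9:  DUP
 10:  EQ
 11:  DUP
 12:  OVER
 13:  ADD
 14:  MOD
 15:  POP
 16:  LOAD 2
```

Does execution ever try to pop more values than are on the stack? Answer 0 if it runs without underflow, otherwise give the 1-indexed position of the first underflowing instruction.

4

PUSH -29 : [-29]
DUP      : [-29, -29]
NEG      : [-29, 29]
ROT  — needs 3 operands, stack has 2 → underflow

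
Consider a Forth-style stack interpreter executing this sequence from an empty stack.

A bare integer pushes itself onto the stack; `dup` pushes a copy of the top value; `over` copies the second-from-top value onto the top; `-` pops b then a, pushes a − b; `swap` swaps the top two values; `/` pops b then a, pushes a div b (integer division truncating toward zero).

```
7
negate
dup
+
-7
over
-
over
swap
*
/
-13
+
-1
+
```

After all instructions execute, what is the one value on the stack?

-14

7      → [7]
negate → [-7]
dup    → [-7, -7]
+      → [-14]
-7     → [-14, -7]
over   → [-14, -7, -14]
-      → [-14, 7]
over   → [-14, 7, -14]
swap   → [-14, -14, 7]
*      → [-14, -98]
/      → [0]
-13    → [0, -13]
+      → [-13]
-1     → [-13, -1]
+      → [-14]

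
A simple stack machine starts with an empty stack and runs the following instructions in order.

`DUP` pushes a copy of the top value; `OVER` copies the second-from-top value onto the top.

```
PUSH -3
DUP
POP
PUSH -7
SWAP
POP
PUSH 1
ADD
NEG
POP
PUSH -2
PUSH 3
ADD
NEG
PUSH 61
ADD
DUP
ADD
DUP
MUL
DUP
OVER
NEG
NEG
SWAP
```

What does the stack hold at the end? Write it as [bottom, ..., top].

[14400, 14400, 14400]

PUSH -3 : [-3]
DUP     : [-3, -3]
POP     : [-3]
PUSH -7 : [-3, -7]
SWAP    : [-7, -3]
POP     : [-7]
PUSH 1  : [-7, 1]
ADD     : [-6]
NEG     : [6]
POP     : []
PUSH -2 : [-2]
PUSH 3  : [-2, 3]
ADD     : [1]
NEG     : [-1]
PUSH 61 : [-1, 61]
ADD     : [60]
DUP     : [60, 60]
ADD     : [120]
DUP     : [120, 120]
MUL     : [14400]
DUP     : [14400, 14400]
OVER    : [14400, 14400, 14400]
NEG     : [14400, 14400, -14400]
NEG     : [14400, 14400, 14400]
SWAP    : [14400, 14400, 14400]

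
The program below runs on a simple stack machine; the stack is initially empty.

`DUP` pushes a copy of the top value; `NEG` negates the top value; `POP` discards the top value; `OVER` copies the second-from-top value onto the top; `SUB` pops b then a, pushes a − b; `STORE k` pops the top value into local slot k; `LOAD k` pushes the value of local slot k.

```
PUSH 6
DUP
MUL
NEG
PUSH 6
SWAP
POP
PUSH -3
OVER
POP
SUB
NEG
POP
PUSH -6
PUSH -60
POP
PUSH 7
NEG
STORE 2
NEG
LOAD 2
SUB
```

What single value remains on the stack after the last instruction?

PUSH 6   → 6
DUP      → 6 6
MUL      → 36
NEG      → -36
PUSH 6   → -36 6
SWAP     → 6 -36
POP      → 6
PUSH -3  → 6 -3
OVER     → 6 -3 6
POP      → 6 -3
SUB      → 9
NEG      → -9
POP      → (empty)
PUSH -6  → -6
PUSH -60 → -6 -60
POP      → -6
PUSH 7   → -6 7
NEG      → -6 -7
STORE 2  → -6
NEG      → 6
LOAD 2   → 6 -7
SUB      → 13

13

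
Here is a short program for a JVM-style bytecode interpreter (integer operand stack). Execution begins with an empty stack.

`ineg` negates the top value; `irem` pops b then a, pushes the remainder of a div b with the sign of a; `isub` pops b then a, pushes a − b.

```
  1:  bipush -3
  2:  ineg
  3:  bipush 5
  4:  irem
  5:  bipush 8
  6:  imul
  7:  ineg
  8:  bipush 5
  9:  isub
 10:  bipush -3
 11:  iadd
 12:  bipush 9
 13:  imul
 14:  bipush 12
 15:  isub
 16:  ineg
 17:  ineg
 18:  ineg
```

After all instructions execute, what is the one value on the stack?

300

bipush -3 : -3
ineg      : 3
bipush 5  : 3 5
irem      : 3
bipush 8  : 3 8
imul      : 24
ineg      : -24
bipush 5  : -24 5
isub      : -29
bipush -3 : -29 -3
iadd      : -32
bipush 9  : -32 9
imul      : -288
bipush 12 : -288 12
isub      : -300
ineg      : 300
ineg      : -300
ineg      : 300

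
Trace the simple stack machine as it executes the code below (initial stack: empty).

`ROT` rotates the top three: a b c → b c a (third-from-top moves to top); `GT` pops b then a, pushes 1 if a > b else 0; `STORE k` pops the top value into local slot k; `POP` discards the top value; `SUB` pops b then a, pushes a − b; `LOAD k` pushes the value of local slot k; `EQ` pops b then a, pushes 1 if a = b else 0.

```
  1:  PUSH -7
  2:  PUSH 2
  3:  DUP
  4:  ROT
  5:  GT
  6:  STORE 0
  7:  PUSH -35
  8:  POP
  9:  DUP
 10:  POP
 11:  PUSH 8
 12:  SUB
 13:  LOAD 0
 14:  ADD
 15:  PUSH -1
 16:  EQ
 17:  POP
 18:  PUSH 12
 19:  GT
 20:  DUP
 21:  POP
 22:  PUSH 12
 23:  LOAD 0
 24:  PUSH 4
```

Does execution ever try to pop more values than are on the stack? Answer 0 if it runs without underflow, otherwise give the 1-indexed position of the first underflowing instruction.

PUSH -7  : -7
PUSH 2   : -7 2
DUP      : -7 2 2
ROT      : 2 2 -7
GT       : 2 1
STORE 0  : 2
PUSH -35 : 2 -35
POP      : 2
DUP      : 2 2
POP      : 2
PUSH 8   : 2 8
SUB      : -6
LOAD 0   : -6 1
ADD      : -5
PUSH -1  : -5 -1
EQ       : 0
POP      : (empty)
PUSH 12  : 12
GT  — needs 2 operands, stack has 1 → underflow

19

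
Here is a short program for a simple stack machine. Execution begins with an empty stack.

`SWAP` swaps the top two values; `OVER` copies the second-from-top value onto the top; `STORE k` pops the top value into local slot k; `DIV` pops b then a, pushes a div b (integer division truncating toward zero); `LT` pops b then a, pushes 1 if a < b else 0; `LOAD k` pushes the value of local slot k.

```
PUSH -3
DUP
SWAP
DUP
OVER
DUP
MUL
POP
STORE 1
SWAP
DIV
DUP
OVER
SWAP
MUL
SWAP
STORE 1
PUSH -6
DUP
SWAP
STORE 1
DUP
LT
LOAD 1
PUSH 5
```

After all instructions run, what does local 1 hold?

-6

PUSH -3 -> [-3]
DUP     -> [-3, -3]
SWAP    -> [-3, -3]
DUP     -> [-3, -3, -3]
OVER    -> [-3, -3, -3, -3]
DUP     -> [-3, -3, -3, -3, -3]
MUL     -> [-3, -3, -3, 9]
POP     -> [-3, -3, -3]
STORE 1 -> [-3, -3]
SWAP    -> [-3, -3]
DIV     -> [1]
DUP     -> [1, 1]
OVER    -> [1, 1, 1]
SWAP    -> [1, 1, 1]
MUL     -> [1, 1]
SWAP    -> [1, 1]
STORE 1 -> [1]
PUSH -6 -> [1, -6]
DUP     -> [1, -6, -6]
SWAP    -> [1, -6, -6]
STORE 1 -> [1, -6]
DUP     -> [1, -6, -6]
LT      -> [1, 0]
LOAD 1  -> [1, 0, -6]
PUSH 5  -> [1, 0, -6, 5]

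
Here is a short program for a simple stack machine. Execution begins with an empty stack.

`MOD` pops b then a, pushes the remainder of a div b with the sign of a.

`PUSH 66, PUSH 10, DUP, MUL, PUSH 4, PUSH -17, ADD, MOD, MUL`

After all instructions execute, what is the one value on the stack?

594

PUSH 66  -> 66
PUSH 10  -> 66 10
DUP      -> 66 10 10
MUL      -> 66 100
PUSH 4   -> 66 100 4
PUSH -17 -> 66 100 4 -17
ADD      -> 66 100 -13
MOD      -> 66 9
MUL      -> 594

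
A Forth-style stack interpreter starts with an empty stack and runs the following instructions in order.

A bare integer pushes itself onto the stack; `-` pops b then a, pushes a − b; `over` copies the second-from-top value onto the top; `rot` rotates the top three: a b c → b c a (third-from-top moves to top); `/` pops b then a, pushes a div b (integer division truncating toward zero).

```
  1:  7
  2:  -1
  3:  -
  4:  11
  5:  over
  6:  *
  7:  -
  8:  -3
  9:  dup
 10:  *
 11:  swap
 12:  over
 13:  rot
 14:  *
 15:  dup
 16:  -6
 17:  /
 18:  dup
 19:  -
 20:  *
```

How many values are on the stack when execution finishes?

2

7    : [7]
-1   : [7, -1]
-    : [8]
11   : [8, 11]
over : [8, 11, 8]
*    : [8, 88]
-    : [-80]
-3   : [-80, -3]
dup  : [-80, -3, -3]
*    : [-80, 9]
swap : [9, -80]
over : [9, -80, 9]
rot  : [-80, 9, 9]
*    : [-80, 81]
dup  : [-80, 81, 81]
-6   : [-80, 81, 81, -6]
/    : [-80, 81, -13]
dup  : [-80, 81, -13, -13]
-    : [-80, 81, 0]
*    : [-80, 0]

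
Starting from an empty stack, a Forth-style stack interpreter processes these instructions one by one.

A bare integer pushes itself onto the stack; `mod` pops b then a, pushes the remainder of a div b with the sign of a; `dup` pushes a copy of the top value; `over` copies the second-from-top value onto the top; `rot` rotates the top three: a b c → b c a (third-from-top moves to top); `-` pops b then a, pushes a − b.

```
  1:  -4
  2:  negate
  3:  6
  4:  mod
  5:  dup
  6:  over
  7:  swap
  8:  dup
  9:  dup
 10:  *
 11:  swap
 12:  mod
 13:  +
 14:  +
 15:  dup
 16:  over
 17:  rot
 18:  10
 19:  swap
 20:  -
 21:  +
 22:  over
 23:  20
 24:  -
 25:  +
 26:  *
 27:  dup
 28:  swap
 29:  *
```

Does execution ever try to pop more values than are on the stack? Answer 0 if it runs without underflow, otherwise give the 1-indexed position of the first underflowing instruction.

0

-4     -> -4
negate -> 4
6      -> 4 6
mod    -> 4
dup    -> 4 4
over   -> 4 4 4
swap   -> 4 4 4
dup    -> 4 4 4 4
dup    -> 4 4 4 4 4
*      -> 4 4 4 16
swap   -> 4 4 16 4
mod    -> 4 4 0
+      -> 4 4
+      -> 8
dup    -> 8 8
over   -> 8 8 8
rot    -> 8 8 8
10     -> 8 8 8 10
swap   -> 8 8 10 8
-      -> 8 8 2
+      -> 8 10
over   -> 8 10 8
20     -> 8 10 8 20
-      -> 8 10 -12
+      -> 8 -2
*      -> -16
dup    -> -16 -16
swap   -> -16 -16
*      -> 256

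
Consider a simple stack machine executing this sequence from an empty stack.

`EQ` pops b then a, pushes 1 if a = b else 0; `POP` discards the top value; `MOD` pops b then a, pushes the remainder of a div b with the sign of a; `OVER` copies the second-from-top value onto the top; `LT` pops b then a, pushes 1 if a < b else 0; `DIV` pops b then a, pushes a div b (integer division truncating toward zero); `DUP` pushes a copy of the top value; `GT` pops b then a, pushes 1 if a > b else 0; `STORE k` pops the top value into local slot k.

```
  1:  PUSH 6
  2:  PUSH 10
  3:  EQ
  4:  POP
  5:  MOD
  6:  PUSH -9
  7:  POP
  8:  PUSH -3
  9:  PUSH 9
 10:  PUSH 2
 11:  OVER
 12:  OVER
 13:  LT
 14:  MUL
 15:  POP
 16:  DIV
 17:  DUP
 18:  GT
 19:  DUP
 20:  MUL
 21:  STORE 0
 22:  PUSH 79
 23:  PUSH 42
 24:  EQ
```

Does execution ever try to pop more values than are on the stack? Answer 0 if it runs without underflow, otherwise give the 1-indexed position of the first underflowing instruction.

5

PUSH 6   [6]
PUSH 10  [6, 10]
EQ       [0]
POP      []
MOD  — needs 2 operands, stack has 0 → underflow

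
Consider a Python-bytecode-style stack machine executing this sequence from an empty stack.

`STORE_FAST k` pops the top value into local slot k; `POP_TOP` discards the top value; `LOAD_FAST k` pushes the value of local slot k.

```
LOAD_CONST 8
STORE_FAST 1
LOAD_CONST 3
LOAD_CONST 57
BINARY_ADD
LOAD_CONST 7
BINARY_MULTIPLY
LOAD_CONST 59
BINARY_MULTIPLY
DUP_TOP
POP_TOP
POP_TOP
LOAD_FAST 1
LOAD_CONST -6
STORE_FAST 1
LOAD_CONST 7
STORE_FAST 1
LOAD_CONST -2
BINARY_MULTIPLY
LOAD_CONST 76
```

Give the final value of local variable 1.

LOAD_CONST 8    : [8]
STORE_FAST 1    : []
LOAD_CONST 3    : [3]
LOAD_CONST 57   : [3, 57]
BINARY_ADD      : [60]
LOAD_CONST 7    : [60, 7]
BINARY_MULTIPLY : [420]
LOAD_CONST 59   : [420, 59]
BINARY_MULTIPLY : [24780]
DUP_TOP         : [24780, 24780]
POP_TOP         : [24780]
POP_TOP         : []
LOAD_FAST 1     : [8]
LOAD_CONST -6   : [8, -6]
STORE_FAST 1    : [8]
LOAD_CONST 7    : [8, 7]
STORE_FAST 1    : [8]
LOAD_CONST -2   : [8, -2]
BINARY_MULTIPLY : [-16]
LOAD_CONST 76   : [-16, 76]

7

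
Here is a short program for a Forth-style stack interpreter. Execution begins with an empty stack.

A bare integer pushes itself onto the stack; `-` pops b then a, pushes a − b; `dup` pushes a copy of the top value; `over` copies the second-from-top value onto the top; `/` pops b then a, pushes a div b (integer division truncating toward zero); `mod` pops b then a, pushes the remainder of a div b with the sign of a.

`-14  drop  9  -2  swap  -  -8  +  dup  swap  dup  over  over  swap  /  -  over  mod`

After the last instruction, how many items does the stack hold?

3

-14  -> -14
drop -> (empty)
9    -> 9
-2   -> 9 -2
swap -> -2 9
-    -> -11
-8   -> -11 -8
+    -> -19
dup  -> -19 -19
swap -> -19 -19
dup  -> -19 -19 -19
over -> -19 -19 -19 -19
over -> -19 -19 -19 -19 -19
swap -> -19 -19 -19 -19 -19
/    -> -19 -19 -19 1
-    -> -19 -19 -20
over -> -19 -19 -20 -19
mod  -> -19 -19 -1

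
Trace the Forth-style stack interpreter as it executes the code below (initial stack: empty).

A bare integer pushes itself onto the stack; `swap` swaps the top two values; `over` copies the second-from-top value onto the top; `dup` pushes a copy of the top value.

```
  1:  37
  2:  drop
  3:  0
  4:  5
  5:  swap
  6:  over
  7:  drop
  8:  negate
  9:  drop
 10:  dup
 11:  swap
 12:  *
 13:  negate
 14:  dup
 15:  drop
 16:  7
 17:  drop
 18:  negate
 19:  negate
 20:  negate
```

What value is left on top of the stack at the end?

37     -> [37]
drop   -> []
0      -> [0]
5      -> [0, 5]
swap   -> [5, 0]
over   -> [5, 0, 5]
drop   -> [5, 0]
negate -> [5, 0]
drop   -> [5]
dup    -> [5, 5]
swap   -> [5, 5]
*      -> [25]
negate -> [-25]
dup    -> [-25, -25]
drop   -> [-25]
7      -> [-25, 7]
drop   -> [-25]
negate -> [25]
negate -> [-25]
negate -> [25]

25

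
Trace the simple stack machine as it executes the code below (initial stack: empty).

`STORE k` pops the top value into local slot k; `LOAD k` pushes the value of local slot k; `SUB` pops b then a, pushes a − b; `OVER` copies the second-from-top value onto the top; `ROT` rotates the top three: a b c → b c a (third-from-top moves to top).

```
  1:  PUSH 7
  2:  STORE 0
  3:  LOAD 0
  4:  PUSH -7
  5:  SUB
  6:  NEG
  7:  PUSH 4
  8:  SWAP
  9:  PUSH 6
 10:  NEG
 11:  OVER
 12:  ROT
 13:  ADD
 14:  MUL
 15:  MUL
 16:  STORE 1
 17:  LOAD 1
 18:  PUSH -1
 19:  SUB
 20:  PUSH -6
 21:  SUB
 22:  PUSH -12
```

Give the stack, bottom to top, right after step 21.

[679]

PUSH 7  -> 7
STORE 0 -> (empty)
LOAD 0  -> 7
PUSH -7 -> 7 -7
SUB     -> 14
NEG     -> -14
PUSH 4  -> -14 4
SWAP    -> 4 -14
PUSH 6  -> 4 -14 6
NEG     -> 4 -14 -6
OVER    -> 4 -14 -6 -14
ROT     -> 4 -6 -14 -14
ADD     -> 4 -6 -28
MUL     -> 4 168
MUL     -> 672
STORE 1 -> (empty)
LOAD 1  -> 672
PUSH -1 -> 672 -1
SUB     -> 673
PUSH -6 -> 673 -6
SUB     -> 679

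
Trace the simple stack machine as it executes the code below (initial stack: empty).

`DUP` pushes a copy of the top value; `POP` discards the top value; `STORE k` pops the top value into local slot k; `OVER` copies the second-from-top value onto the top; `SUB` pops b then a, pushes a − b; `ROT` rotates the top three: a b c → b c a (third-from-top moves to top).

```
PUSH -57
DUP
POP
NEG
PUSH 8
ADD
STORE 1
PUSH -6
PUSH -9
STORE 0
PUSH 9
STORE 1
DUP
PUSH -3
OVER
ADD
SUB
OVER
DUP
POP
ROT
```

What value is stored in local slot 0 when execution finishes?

-9

PUSH -57 : -57
DUP      : -57 -57
POP      : -57
NEG      : 57
PUSH 8   : 57 8
ADD      : 65
STORE 1  : (empty)
PUSH -6  : -6
PUSH -9  : -6 -9
STORE 0  : -6
PUSH 9   : -6 9
STORE 1  : -6
DUP      : -6 -6
PUSH -3  : -6 -6 -3
OVER     : -6 -6 -3 -6
ADD      : -6 -6 -9
SUB      : -6 3
OVER     : -6 3 -6
DUP      : -6 3 -6 -6
POP      : -6 3 -6
ROT      : 3 -6 -6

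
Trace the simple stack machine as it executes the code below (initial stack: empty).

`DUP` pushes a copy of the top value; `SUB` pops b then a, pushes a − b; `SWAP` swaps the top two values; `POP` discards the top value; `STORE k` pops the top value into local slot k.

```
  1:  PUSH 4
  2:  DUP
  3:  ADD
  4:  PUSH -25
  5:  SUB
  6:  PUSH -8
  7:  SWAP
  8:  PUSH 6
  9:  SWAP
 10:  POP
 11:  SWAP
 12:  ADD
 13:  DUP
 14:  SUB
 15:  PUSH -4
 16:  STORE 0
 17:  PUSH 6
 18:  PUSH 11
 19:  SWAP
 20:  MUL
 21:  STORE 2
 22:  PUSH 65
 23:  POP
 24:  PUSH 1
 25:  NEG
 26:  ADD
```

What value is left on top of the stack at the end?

-1

PUSH 4   : [4]
DUP      : [4, 4]
ADD      : [8]
PUSH -25 : [8, -25]
SUB      : [33]
PUSH -8  : [33, -8]
SWAP     : [-8, 33]
PUSH 6   : [-8, 33, 6]
SWAP     : [-8, 6, 33]
POP      : [-8, 6]
SWAP     : [6, -8]
ADD      : [-2]
DUP      : [-2, -2]
SUB      : [0]
PUSH -4  : [0, -4]
STORE 0  : [0]
PUSH 6   : [0, 6]
PUSH 11  : [0, 6, 11]
SWAP     : [0, 11, 6]
MUL      : [0, 66]
STORE 2  : [0]
PUSH 65  : [0, 65]
POP      : [0]
PUSH 1   : [0, 1]
NEG      : [0, -1]
ADD      : [-1]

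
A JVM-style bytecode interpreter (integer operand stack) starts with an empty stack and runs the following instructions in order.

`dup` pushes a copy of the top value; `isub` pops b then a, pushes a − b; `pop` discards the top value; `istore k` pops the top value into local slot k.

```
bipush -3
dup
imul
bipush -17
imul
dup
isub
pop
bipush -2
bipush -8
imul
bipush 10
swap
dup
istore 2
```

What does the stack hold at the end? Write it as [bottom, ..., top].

bipush -3  -> [-3]
dup        -> [-3, -3]
imul       -> [9]
bipush -17 -> [9, -17]
imul       -> [-153]
dup        -> [-153, -153]
isub       -> [0]
pop        -> []
bipush -2  -> [-2]
bipush -8  -> [-2, -8]
imul       -> [16]
bipush 10  -> [16, 10]
swap       -> [10, 16]
dup        -> [10, 16, 16]
istore 2   -> [10, 16]

[10, 16]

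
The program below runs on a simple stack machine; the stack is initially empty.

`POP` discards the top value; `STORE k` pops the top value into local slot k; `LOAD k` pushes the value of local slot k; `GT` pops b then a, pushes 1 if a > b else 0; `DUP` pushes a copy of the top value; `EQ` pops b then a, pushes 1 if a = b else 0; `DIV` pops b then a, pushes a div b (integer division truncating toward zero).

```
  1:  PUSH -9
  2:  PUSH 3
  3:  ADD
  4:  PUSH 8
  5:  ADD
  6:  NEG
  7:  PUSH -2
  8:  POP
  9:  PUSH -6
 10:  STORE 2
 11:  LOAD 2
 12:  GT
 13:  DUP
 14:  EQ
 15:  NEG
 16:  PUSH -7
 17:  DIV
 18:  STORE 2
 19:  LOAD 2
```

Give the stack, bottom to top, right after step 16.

[-1, -7]

PUSH -9 : [-9]
PUSH 3  : [-9, 3]
ADD     : [-6]
PUSH 8  : [-6, 8]
ADD     : [2]
NEG     : [-2]
PUSH -2 : [-2, -2]
POP     : [-2]
PUSH -6 : [-2, -6]
STORE 2 : [-2]
LOAD 2  : [-2, -6]
GT      : [1]
DUP     : [1, 1]
EQ      : [1]
NEG     : [-1]
PUSH -7 : [-1, -7]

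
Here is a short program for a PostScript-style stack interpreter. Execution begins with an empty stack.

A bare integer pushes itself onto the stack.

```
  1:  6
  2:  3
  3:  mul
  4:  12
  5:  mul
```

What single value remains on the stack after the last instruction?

6   : 6
3   : 6 3
mul : 18
12  : 18 12
mul : 216

216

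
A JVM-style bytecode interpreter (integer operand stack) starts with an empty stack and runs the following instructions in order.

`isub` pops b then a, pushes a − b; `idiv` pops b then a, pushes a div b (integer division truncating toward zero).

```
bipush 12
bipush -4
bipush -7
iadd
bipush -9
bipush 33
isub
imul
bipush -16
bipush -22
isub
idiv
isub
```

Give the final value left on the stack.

-65

bipush 12  : 12
bipush -4  : 12 -4
bipush -7  : 12 -4 -7
iadd       : 12 -11
bipush -9  : 12 -11 -9
bipush 33  : 12 -11 -9 33
isub       : 12 -11 -42
imul       : 12 462
bipush -16 : 12 462 -16
bipush -22 : 12 462 -16 -22
isub       : 12 462 6
idiv       : 12 77
isub       : -65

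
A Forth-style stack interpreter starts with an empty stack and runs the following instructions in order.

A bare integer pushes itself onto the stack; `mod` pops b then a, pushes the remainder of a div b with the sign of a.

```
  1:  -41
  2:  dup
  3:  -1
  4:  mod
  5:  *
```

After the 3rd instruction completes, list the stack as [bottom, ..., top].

-41 -> -41
dup -> -41 -41
-1  -> -41 -41 -1

[-41, -41, -1]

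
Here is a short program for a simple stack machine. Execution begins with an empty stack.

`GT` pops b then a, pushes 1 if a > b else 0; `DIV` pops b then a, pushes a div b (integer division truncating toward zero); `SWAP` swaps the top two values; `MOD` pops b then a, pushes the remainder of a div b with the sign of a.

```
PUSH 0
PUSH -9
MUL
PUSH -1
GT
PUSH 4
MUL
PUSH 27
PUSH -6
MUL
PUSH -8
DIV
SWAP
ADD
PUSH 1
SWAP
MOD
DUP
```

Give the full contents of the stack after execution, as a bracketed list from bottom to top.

[1, 1]

PUSH 0  → [0]
PUSH -9 → [0, -9]
MUL     → [0]
PUSH -1 → [0, -1]
GT      → [1]
PUSH 4  → [1, 4]
MUL     → [4]
PUSH 27 → [4, 27]
PUSH -6 → [4, 27, -6]
MUL     → [4, -162]
PUSH -8 → [4, -162, -8]
DIV     → [4, 20]
SWAP    → [20, 4]
ADD     → [24]
PUSH 1  → [24, 1]
SWAP    → [1, 24]
MOD     → [1]
DUP     → [1, 1]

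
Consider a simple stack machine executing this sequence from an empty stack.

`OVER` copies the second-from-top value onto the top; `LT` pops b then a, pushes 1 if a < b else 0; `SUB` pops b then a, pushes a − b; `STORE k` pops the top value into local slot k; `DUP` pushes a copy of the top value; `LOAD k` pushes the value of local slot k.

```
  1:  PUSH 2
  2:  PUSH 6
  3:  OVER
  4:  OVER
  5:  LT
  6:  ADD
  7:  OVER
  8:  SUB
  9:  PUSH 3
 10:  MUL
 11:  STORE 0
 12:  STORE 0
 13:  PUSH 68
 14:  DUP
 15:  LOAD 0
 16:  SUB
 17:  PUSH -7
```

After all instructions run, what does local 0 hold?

2

PUSH 2   [2]
PUSH 6   [2, 6]
OVER     [2, 6, 2]
OVER     [2, 6, 2, 6]
LT       [2, 6, 1]
ADD      [2, 7]
OVER     [2, 7, 2]
SUB      [2, 5]
PUSH 3   [2, 5, 3]
MUL      [2, 15]
STORE 0  [2]
STORE 0  []
PUSH 68  [68]
DUP      [68, 68]
LOAD 0   [68, 68, 2]
SUB      [68, 66]
PUSH -7  [68, 66, -7]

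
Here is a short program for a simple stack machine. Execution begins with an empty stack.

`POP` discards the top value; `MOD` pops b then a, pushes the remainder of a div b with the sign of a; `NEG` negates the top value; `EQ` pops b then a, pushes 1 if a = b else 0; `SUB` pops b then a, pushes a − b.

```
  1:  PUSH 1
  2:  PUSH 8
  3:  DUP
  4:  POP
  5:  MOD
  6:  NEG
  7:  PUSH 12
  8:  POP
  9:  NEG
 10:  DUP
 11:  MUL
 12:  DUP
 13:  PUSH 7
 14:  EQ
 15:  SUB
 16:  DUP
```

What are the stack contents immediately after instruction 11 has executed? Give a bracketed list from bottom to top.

PUSH 1  : [1]
PUSH 8  : [1, 8]
DUP     : [1, 8, 8]
POP     : [1, 8]
MOD     : [1]
NEG     : [-1]
PUSH 12 : [-1, 12]
POP     : [-1]
NEG     : [1]
DUP     : [1, 1]
MUL     : [1]

[1]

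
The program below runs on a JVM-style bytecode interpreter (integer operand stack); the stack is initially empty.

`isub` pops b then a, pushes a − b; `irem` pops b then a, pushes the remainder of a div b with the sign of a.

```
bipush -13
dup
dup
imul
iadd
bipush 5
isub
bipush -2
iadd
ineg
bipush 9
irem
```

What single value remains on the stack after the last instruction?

-5

bipush -13 → -13
dup        → -13 -13
dup        → -13 -13 -13
imul       → -13 169
iadd       → 156
bipush 5   → 156 5
isub       → 151
bipush -2  → 151 -2
iadd       → 149
ineg       → -149
bipush 9   → -149 9
irem       → -5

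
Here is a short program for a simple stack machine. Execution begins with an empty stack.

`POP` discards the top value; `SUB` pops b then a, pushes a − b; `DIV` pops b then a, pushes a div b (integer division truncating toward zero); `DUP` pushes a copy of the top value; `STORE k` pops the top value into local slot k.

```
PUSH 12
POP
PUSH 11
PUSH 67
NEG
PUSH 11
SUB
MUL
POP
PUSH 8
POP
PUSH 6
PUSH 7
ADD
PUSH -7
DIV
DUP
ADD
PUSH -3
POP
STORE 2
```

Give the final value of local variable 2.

-2

PUSH 12 → 12
POP     → (empty)
PUSH 11 → 11
PUSH 67 → 11 67
NEG     → 11 -67
PUSH 11 → 11 -67 11
SUB     → 11 -78
MUL     → -858
POP     → (empty)
PUSH 8  → 8
POP     → (empty)
PUSH 6  → 6
PUSH 7  → 6 7
ADD     → 13
PUSH -7 → 13 -7
DIV     → -1
DUP     → -1 -1
ADD     → -2
PUSH -3 → -2 -3
POP     → -2
STORE 2 → (empty)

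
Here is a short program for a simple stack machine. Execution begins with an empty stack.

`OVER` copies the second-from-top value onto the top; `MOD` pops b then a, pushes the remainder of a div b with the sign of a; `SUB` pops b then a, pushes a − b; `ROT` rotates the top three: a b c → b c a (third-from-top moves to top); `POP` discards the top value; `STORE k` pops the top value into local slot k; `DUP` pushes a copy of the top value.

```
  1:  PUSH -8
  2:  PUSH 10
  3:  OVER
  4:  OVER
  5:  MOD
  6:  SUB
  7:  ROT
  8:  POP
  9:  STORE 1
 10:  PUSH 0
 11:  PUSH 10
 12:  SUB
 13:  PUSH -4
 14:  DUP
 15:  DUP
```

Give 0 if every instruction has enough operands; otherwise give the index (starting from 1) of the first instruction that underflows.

7

PUSH -8 → -8
PUSH 10 → -8 10
OVER    → -8 10 -8
OVER    → -8 10 -8 10
MOD     → -8 10 -8
SUB     → -8 18
ROT  — needs 3 operands, stack has 2 → underflow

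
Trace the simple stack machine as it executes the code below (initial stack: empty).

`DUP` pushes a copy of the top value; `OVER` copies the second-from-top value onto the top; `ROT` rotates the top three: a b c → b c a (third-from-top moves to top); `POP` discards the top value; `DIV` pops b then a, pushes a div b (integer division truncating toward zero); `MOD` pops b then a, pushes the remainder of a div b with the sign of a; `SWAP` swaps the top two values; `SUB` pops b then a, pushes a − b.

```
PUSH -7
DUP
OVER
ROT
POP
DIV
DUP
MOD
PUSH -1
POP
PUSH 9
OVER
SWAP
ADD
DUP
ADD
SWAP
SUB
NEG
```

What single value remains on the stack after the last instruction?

-18

PUSH -7 -> [-7]
DUP     -> [-7, -7]
OVER    -> [-7, -7, -7]
ROT     -> [-7, -7, -7]
POP     -> [-7, -7]
DIV     -> [1]
DUP     -> [1, 1]
MOD     -> [0]
PUSH -1 -> [0, -1]
POP     -> [0]
PUSH 9  -> [0, 9]
OVER    -> [0, 9, 0]
SWAP    -> [0, 0, 9]
ADD     -> [0, 9]
DUP     -> [0, 9, 9]
ADD     -> [0, 18]
SWAP    -> [18, 0]
SUB     -> [18]
NEG     -> [-18]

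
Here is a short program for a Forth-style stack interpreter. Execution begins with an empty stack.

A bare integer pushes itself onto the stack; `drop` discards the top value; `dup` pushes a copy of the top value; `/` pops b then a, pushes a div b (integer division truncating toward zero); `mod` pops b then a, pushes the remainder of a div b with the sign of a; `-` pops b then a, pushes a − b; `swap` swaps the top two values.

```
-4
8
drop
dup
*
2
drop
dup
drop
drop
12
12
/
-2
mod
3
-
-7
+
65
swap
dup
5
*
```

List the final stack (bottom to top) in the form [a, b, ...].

-4   -> -4
8    -> -4 8
drop -> -4
dup  -> -4 -4
*    -> 16
2    -> 16 2
drop -> 16
dup  -> 16 16
drop -> 16
drop -> (empty)
12   -> 12
12   -> 12 12
/    -> 1
-2   -> 1 -2
mod  -> 1
3    -> 1 3
-    -> -2
-7   -> -2 -7
+    -> -9
65   -> -9 65
swap -> 65 -9
dup  -> 65 -9 -9
5    -> 65 -9 -9 5
*    -> 65 -9 -45

[65, -9, -45]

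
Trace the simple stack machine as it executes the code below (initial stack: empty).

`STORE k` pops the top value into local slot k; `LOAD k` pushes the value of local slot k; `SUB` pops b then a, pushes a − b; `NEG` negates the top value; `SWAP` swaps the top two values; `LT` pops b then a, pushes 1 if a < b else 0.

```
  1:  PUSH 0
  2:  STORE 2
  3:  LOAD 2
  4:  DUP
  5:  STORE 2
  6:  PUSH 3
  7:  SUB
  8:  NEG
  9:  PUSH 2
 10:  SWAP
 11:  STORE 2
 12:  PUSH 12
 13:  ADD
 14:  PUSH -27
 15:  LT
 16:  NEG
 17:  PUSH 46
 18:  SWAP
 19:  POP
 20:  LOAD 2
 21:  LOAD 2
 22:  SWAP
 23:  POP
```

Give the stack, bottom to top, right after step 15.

[0]

PUSH 0    0
STORE 2   (empty)
LOAD 2    0
DUP       0 0
STORE 2   0
PUSH 3    0 3
SUB       -3
NEG       3
PUSH 2    3 2
SWAP      2 3
STORE 2   2
PUSH 12   2 12
ADD       14
PUSH -27  14 -27
LT        0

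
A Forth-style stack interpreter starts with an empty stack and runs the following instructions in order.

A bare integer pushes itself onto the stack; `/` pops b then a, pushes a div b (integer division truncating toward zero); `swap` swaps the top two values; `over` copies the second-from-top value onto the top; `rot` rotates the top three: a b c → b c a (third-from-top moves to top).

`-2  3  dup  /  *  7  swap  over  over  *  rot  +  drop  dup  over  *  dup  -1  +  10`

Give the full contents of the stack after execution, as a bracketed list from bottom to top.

-2   -> -2
3    -> -2 3
dup  -> -2 3 3
/    -> -2 1
*    -> -2
7    -> -2 7
swap -> 7 -2
over -> 7 -2 7
over -> 7 -2 7 -2
*    -> 7 -2 -14
rot  -> -2 -14 7
+    -> -2 -7
drop -> -2
dup  -> -2 -2
over -> -2 -2 -2
*    -> -2 4
dup  -> -2 4 4
-1   -> -2 4 4 -1
+    -> -2 4 3
10   -> -2 4 3 10

[-2, 4, 3, 10]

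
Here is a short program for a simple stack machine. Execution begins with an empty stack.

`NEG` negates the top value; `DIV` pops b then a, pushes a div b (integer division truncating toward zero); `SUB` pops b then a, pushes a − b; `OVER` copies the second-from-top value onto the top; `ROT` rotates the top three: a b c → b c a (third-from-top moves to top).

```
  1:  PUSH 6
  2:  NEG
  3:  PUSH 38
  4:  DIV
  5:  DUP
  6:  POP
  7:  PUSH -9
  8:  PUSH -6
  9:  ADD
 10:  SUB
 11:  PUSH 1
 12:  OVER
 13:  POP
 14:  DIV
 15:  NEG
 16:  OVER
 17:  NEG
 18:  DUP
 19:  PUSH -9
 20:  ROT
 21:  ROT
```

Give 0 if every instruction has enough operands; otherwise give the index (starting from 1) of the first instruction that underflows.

16

PUSH 6  -> [6]
NEG     -> [-6]
PUSH 38 -> [-6, 38]
DIV     -> [0]
DUP     -> [0, 0]
POP     -> [0]
PUSH -9 -> [0, -9]
PUSH -6 -> [0, -9, -6]
ADD     -> [0, -15]
SUB     -> [15]
PUSH 1  -> [15, 1]
OVER    -> [15, 1, 15]
POP     -> [15, 1]
DIV     -> [15]
NEG     -> [-15]
OVER  — needs 2 operands, stack has 1 → underflow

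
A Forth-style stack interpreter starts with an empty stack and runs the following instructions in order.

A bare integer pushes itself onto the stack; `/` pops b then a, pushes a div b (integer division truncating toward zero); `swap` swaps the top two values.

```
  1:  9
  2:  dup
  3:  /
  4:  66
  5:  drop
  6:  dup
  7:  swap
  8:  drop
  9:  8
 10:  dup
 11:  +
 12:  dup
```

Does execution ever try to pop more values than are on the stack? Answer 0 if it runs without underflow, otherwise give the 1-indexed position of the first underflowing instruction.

0

9    → 9
dup  → 9 9
/    → 1
66   → 1 66
drop → 1
dup  → 1 1
swap → 1 1
drop → 1
8    → 1 8
dup  → 1 8 8
+    → 1 16
dup  → 1 16 16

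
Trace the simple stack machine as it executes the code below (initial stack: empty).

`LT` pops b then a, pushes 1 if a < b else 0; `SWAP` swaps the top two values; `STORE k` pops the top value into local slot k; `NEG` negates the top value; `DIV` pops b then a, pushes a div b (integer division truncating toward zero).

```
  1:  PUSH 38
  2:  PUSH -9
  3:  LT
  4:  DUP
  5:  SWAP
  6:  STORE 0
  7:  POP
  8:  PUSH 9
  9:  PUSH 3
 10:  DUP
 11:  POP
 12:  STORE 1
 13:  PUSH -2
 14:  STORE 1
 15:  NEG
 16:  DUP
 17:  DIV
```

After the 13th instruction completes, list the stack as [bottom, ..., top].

PUSH 38 → 38
PUSH -9 → 38 -9
LT      → 0
DUP     → 0 0
SWAP    → 0 0
STORE 0 → 0
POP     → (empty)
PUSH 9  → 9
PUSH 3  → 9 3
DUP     → 9 3 3
POP     → 9 3
STORE 1 → 9
PUSH -2 → 9 -2

[9, -2]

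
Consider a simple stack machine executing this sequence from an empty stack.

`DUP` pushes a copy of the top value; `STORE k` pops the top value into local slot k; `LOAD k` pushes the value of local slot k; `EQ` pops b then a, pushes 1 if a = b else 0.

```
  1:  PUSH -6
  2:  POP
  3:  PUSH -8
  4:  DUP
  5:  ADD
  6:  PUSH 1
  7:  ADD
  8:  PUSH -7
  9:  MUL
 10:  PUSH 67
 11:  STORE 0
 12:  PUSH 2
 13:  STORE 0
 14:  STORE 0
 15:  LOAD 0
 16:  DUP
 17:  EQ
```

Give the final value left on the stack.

1

PUSH -6 → [-6]
POP     → []
PUSH -8 → [-8]
DUP     → [-8, -8]
ADD     → [-16]
PUSH 1  → [-16, 1]
ADD     → [-15]
PUSH -7 → [-15, -7]
MUL     → [105]
PUSH 67 → [105, 67]
STORE 0 → [105]
PUSH 2  → [105, 2]
STORE 0 → [105]
STORE 0 → []
LOAD 0  → [105]
DUP     → [105, 105]
EQ      → [1]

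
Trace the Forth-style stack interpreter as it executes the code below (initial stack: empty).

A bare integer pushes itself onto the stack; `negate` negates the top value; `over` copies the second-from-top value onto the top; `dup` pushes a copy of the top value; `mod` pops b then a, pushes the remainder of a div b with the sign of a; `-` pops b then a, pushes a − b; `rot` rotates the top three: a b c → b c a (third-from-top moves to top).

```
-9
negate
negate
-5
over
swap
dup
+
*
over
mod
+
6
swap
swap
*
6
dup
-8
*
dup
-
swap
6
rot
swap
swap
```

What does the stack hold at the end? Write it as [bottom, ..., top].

[-54, 6, 6, 0]

-9     → [-9]
negate → [9]
negate → [-9]
-5     → [-9, -5]
over   → [-9, -5, -9]
swap   → [-9, -9, -5]
dup    → [-9, -9, -5, -5]
+      → [-9, -9, -10]
*      → [-9, 90]
over   → [-9, 90, -9]
mod    → [-9, 0]
+      → [-9]
6      → [-9, 6]
swap   → [6, -9]
swap   → [-9, 6]
*      → [-54]
6      → [-54, 6]
dup    → [-54, 6, 6]
-8     → [-54, 6, 6, -8]
*      → [-54, 6, -48]
dup    → [-54, 6, -48, -48]
-      → [-54, 6, 0]
swap   → [-54, 0, 6]
6      → [-54, 0, 6, 6]
rot    → [-54, 6, 6, 0]
swap   → [-54, 6, 0, 6]
swap   → [-54, 6, 6, 0]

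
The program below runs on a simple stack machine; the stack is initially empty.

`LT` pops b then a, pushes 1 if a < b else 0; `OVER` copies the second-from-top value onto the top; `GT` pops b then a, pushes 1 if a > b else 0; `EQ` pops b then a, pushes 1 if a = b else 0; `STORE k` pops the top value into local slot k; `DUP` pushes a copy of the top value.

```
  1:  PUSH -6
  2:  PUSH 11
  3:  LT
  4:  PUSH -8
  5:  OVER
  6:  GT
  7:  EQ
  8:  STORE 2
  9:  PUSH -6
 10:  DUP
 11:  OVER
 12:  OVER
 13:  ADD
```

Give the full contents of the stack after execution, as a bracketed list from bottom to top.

[-6, -6, -12]

PUSH -6  -6
PUSH 11  -6 11
LT       1
PUSH -8  1 -8
OVER     1 -8 1
GT       1 0
EQ       0
STORE 2  (empty)
PUSH -6  -6
DUP      -6 -6
OVER     -6 -6 -6
OVER     -6 -6 -6 -6
ADD      -6 -6 -12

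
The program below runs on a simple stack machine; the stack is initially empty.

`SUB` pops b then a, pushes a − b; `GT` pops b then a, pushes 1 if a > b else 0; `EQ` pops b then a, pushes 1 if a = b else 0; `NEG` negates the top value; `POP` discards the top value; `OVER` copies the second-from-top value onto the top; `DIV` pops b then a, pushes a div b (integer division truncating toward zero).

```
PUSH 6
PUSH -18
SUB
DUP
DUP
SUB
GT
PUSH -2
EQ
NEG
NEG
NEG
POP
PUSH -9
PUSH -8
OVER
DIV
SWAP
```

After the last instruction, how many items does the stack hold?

PUSH 6   → 6
PUSH -18 → 6 -18
SUB      → 24
DUP      → 24 24
DUP      → 24 24 24
SUB      → 24 0
GT       → 1
PUSH -2  → 1 -2
EQ       → 0
NEG      → 0
NEG      → 0
NEG      → 0
POP      → (empty)
PUSH -9  → -9
PUSH -8  → -9 -8
OVER     → -9 -8 -9
DIV      → -9 0
SWAP     → 0 -9

2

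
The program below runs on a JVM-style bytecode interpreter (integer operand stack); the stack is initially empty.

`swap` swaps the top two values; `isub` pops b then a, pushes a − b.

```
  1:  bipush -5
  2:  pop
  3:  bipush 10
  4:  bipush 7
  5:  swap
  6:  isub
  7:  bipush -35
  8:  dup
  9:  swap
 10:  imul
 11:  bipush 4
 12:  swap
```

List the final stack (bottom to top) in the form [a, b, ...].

bipush -5  : -5
pop        : (empty)
bipush 10  : 10
bipush 7   : 10 7
swap       : 7 10
isub       : -3
bipush -35 : -3 -35
dup        : -3 -35 -35
swap       : -3 -35 -35
imul       : -3 1225
bipush 4   : -3 1225 4
swap       : -3 4 1225

[-3, 4, 1225]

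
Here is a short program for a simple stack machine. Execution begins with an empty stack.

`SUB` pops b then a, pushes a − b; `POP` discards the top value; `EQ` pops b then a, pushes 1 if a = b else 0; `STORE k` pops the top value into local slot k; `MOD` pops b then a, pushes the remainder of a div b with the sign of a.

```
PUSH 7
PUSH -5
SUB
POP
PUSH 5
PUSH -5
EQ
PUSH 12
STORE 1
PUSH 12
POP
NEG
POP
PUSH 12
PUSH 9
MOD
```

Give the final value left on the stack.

PUSH 7   7
PUSH -5  7 -5
SUB      12
POP      (empty)
PUSH 5   5
PUSH -5  5 -5
EQ       0
PUSH 12  0 12
STORE 1  0
PUSH 12  0 12
POP      0
NEG      0
POP      (empty)
PUSH 12  12
PUSH 9   12 9
MOD      3

3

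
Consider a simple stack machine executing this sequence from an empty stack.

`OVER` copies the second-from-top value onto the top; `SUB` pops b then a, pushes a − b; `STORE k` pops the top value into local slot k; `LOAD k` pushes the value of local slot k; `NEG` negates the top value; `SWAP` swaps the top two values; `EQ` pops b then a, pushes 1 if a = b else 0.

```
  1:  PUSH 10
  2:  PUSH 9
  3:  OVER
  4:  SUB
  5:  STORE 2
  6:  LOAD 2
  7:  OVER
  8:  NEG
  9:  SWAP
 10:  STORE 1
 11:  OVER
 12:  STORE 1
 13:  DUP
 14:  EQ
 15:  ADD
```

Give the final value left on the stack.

11

PUSH 10 -> [10]
PUSH 9  -> [10, 9]
OVER    -> [10, 9, 10]
SUB     -> [10, -1]
STORE 2 -> [10]
LOAD 2  -> [10, -1]
OVER    -> [10, -1, 10]
NEG     -> [10, -1, -10]
SWAP    -> [10, -10, -1]
STORE 1 -> [10, -10]
OVER    -> [10, -10, 10]
STORE 1 -> [10, -10]
DUP     -> [10, -10, -10]
EQ      -> [10, 1]
ADD     -> [11]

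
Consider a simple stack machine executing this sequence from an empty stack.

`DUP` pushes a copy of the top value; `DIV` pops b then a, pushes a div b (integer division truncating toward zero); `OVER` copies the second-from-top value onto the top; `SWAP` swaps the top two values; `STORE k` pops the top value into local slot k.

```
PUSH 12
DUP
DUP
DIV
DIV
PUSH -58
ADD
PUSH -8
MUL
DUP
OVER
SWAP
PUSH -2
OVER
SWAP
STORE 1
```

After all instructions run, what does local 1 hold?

-2

PUSH 12  → [12]
DUP      → [12, 12]
DUP      → [12, 12, 12]
DIV      → [12, 1]
DIV      → [12]
PUSH -58 → [12, -58]
ADD      → [-46]
PUSH -8  → [-46, -8]
MUL      → [368]
DUP      → [368, 368]
OVER     → [368, 368, 368]
SWAP     → [368, 368, 368]
PUSH -2  → [368, 368, 368, -2]
OVER     → [368, 368, 368, -2, 368]
SWAP     → [368, 368, 368, 368, -2]
STORE 1  → [368, 368, 368, 368]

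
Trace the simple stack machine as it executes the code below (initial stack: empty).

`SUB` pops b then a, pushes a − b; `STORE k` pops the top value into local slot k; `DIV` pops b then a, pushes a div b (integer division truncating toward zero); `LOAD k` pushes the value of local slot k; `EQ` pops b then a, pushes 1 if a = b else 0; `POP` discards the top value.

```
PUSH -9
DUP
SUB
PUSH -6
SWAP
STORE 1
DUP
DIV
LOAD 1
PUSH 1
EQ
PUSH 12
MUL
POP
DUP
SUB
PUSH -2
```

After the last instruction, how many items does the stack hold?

2

PUSH -9 : [-9]
DUP     : [-9, -9]
SUB     : [0]
PUSH -6 : [0, -6]
SWAP    : [-6, 0]
STORE 1 : [-6]
DUP     : [-6, -6]
DIV     : [1]
LOAD 1  : [1, 0]
PUSH 1  : [1, 0, 1]
EQ      : [1, 0]
PUSH 12 : [1, 0, 12]
MUL     : [1, 0]
POP     : [1]
DUP     : [1, 1]
SUB     : [0]
PUSH -2 : [0, -2]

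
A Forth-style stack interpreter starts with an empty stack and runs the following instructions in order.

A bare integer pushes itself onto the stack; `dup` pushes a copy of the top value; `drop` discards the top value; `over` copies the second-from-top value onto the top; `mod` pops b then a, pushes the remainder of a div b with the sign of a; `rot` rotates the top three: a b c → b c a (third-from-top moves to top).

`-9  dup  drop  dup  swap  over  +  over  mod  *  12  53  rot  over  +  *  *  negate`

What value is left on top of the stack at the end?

-33708

-9     : [-9]
dup    : [-9, -9]
drop   : [-9]
dup    : [-9, -9]
swap   : [-9, -9]
over   : [-9, -9, -9]
+      : [-9, -18]
over   : [-9, -18, -9]
mod    : [-9, 0]
*      : [0]
12     : [0, 12]
53     : [0, 12, 53]
rot    : [12, 53, 0]
over   : [12, 53, 0, 53]
+      : [12, 53, 53]
*      : [12, 2809]
*      : [33708]
negate : [-33708]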